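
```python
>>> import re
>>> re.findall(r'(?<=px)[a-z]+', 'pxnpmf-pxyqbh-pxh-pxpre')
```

['npmf', 'yqbh', 'h', 'pre']

The lookaround is zero-width — it requires the adjacent text to match without consuming it, so the asserted text isn't part of the match.
Matches: at [2:6] → 'npmf'; at [9:13] → 'yqbh'; at [16:17] → 'h'; at [20:23] → 'pre'.
`findall` yields the raw match text (4 of them) because the pattern has no groups.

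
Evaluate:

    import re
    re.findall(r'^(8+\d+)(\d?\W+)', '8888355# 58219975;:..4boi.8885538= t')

2 groups means the one result is a tuple of 2 captured strings — 1 here.

[('8888355', '# ')]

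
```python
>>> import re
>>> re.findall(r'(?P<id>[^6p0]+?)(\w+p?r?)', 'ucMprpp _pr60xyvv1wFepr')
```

[('u', 'cMprpp'), (' ', '_pr60xyvv1wFepr')]

Pattern: one or more of any character except [6p0] (lazy) (captured as 'id'); then one or more of a word character, then optionally the literal 'p', then optionally the literal 'r' (captured).
A non-greedy quantifier consumes as few characters as it can — just enough that the remainder of the pattern still matches from where it stops; whatever follows it matches normally.
Scanning left to right: at [0:7] match 'ucMprpp', groups = ('u', 'cMprpp'); at [7:23] match ' _pr60xyvv1wFepr', groups = (' ', '_pr60xyvv1wFepr').
2 groups means each result is a tuple of 2 captured strings — 2 here.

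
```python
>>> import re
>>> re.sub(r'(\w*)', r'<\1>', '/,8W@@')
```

Each match is replaced using the text its own group 1 captured.

'<>/<>,<8W><>@<>@<>'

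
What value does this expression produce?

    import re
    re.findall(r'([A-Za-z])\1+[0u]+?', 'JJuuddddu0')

`\1` has to match the exact text group 1 already captured.
Because there's exactly one group, `findall` drops the full match and keeps group 1 from each hit.

['J', 'd']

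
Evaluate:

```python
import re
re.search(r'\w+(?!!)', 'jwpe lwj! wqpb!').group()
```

'jwpe'

The negative lookahead/lookbehind blocks any match where the forbidden context is present.
Unlike `match`, `search` isn't anchored — it looks for the pattern anywhere in the string.
The match spans [0:4] → 'jwpe'.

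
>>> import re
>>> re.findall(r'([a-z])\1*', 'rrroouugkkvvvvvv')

['r', 'o', 'u', 'g', 'k', 'v']

`\1` is not a pattern — it's the concrete string captured by group 1, re-applied verbatim.
Scanning left to right: at [0:3] match 'rrr', group 1 = 'r'; at [3:5] match 'oo', group 1 = 'o'; at [5:7] match 'uu', group 1 = 'u'; at [7:8] match 'g', group 1 = 'g'; at [8:10] match 'kk', group 1 = 'k'; ….
Because there's exactly one group, `findall` drops the full match and keeps group 1 from each hit.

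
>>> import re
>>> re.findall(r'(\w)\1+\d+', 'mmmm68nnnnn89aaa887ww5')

['m', 'n', 'a', 'w']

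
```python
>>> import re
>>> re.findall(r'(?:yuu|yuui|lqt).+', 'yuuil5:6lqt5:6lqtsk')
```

['yuuil5:6lqt5:6lqtsk']

Scanning left to right: at [0:19] → 'yuuil5:6lqt5:6lqtsk'.
Since nothing is captured, `findall` lists the 1 matched substring directly.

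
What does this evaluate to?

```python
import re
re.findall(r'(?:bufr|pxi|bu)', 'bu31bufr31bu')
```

Alternation isn't longest-match — the leftmost alternative that fits at this position is chosen.
No capturing groups, so `findall` returns the 3 full match strings.

['bu', 'bufr', 'bu']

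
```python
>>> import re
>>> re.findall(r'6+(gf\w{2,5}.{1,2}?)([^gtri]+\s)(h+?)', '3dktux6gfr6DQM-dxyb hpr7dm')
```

This matches one or more of a literal '6'; then the literal 'gf', then 2 to 5 of a word character, then 1 to 2 of any character (lazy) (captured); then one or more of any character except [gtri], then whitespace (captured); then one or more of a literal 'h' (lazy) (captured).
Walking the string: at [6:21] match '6gfr6DQM-dxyb h', groups = ('gfr6DQM-', 'dxyb ', 'h').
With 3 capturing groups, `findall` returns a 3-tuple per match.

[('gfr6DQM-', 'dxyb ', 'h')]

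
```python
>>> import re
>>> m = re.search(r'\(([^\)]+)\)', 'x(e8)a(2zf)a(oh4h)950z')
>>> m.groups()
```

('e8',)

The match spans [1:5] → '(e8)'.
Captured: group 1 = 'e8'.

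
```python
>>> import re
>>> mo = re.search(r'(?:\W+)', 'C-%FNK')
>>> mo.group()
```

'-%'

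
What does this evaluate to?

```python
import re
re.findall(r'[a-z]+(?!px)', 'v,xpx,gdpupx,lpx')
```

A negative assertion filters positions out without eating any characters.
Since nothing is captured, `findall` lists the 4 matched substrings directly.

['v', 'xpx', 'gdpupx', 'lpx']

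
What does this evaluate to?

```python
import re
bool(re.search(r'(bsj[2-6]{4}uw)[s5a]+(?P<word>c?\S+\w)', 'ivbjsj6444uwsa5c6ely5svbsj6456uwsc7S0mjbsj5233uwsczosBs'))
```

Pattern: the literal 'bsj', then exactly 4 of a character in [2-6], then the literal 'uw' (captured); then one or more of one of [s5a]; then optionally the literal 'c', then one or more of a non-whitespace character, then a word character (captured as 'word').
`search` walks the string left to right and returns the first match it finds.
The match spans [23:55] → 'bsj6456uwsc7S0mjbsj5233uwsczosBs'.
Captured: group 1 = 'bsj6456uw', group 2 = 'c7S0mjbsj5233uwsczosBs'.

True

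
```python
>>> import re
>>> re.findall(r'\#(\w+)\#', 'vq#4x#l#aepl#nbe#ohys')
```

['4x', 'aepl']

Matches: at [2:6] match '#4x#', group 1 = '4x'; at [7:13] match '#aepl#', group 1 = 'aepl'.
`findall` collects group 1 from each match (2 total).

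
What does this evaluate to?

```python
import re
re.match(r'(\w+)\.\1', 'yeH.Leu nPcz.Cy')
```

`\1` is not a pattern — it's the concrete string captured by group 1, re-applied verbatim.
`re.match` won't scan ahead — the pattern has to work from the very first character.
Here the pattern fails at index 0, so the call returns None.

None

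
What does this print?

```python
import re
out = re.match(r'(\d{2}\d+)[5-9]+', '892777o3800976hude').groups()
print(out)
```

Pattern: exactly 2 of a digit, then one or more of a digit (captured); then one or more of a character in [5-9].
`re.match` won't scan ahead — the pattern has to work from the very first character.
The match spans [0:6] → '892777'.
Captured: group 1 = '89277'.

('89277',)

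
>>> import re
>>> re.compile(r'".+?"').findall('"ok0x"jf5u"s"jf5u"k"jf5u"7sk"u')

['"ok0x"', '"s"', '"k"', '"7sk"']

Lazy quantifiers expand one character at a time until the remainder of the pattern can match.
Since nothing is captured, `findall` lists the 4 matched substrings directly.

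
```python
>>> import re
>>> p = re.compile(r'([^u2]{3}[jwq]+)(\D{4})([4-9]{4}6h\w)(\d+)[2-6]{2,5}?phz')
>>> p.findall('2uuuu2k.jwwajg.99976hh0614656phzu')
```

[('k.jww', 'ajg.', '99976hh', '06146')]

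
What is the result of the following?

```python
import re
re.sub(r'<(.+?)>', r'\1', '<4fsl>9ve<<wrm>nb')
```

'4fsl9ve<wrmnb'

A `+?`/`*?`/`{m,n}?` starts at its minimum and grows only as far as needed for what follows to match.
Matches: at [0:6] → '<4fsl>'; at [9:15] → '<<wrm>'.
The replacement refers to a captured group, so each match is rewritten using its own captured text.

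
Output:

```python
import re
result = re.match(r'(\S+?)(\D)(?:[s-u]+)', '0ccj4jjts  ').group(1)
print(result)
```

0ccj4j

This matches one or more of a non-whitespace character (lazy) (captured); then a non-digit (captured); then one or more of a character in [s-u] (non-capturing group).
With `match`, the pattern is implicitly anchored at the beginning.
The match spans [0:9] → '0ccj4jjts'.
Captured: group 1 = '0ccj4j', group 2 = 'j'.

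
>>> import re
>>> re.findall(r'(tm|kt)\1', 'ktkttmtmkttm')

['kt', 'tm']

`\1` is not a pattern — it's the concrete string captured by group 1, re-applied verbatim.
Walking the string: at [0:4] match 'ktkt', group 1 = 'kt'; at [4:8] match 'tmtm', group 1 = 'tm'.
`findall` collects group 1 from each match (2 total).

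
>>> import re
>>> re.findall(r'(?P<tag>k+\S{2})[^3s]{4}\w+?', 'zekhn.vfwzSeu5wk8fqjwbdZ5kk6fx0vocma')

['khn', 'k8f', 'kk6f']

Pattern: one or more of a literal 'k', then exactly 2 of a non-whitespace character (captured as 'tag'); then exactly 4 of any character except [3s], then one or more of a word character (lazy).
The `?` after the quantifier makes it lazy — it takes as little as possible before letting the rest of the pattern try.
Matches: at [2:10] match 'khn.vfwz', group 1 = 'khn'; at [15:23] match 'k8fqjwbd', group 1 = 'k8f'; at [25:34] match 'kk6fx0voc', group 1 = 'kk6f'.
With a single group, `findall` returns only what that group captured — 3 items.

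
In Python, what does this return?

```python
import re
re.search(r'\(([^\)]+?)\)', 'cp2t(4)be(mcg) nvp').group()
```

'(4)'

The match spans [4:7] → '(4)'.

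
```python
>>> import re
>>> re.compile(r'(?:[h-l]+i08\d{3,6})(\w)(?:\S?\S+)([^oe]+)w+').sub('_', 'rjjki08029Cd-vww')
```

'r_'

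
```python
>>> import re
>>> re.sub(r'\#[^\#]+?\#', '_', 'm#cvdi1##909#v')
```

'm__v'

Matches: at [1:8] → '#cvdi1#'; at [8:13] → '#909#'.
Every occurrence is swapped for '_'.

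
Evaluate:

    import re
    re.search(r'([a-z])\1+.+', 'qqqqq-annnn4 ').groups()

('q',)

The match spans [0:13] → 'qqqqq-annnn4 '.
Captured: group 1 = 'q'.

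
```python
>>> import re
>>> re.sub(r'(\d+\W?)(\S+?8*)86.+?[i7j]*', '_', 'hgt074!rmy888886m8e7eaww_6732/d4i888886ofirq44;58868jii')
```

The pattern matches one or more of a digit, then optionally a non-word character (captured); then one or more of a non-whitespace character (lazy), then zero or more of a literal '8' (captured); then the literal '86', then one or more of any character (lazy), then zero or more of one of [i7j].
Matches: at [3:17] → '074!rmy888886m'; at [17:40] → '8e7eaww_6732/d4i888886o'; at [44:55] → '44;58868jii'.
Every occurrence is swapped for '_'.

'hgt__firq_'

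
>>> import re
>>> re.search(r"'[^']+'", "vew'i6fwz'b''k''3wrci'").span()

(3, 10)

The match spans [3:10] → "'i6fwz'".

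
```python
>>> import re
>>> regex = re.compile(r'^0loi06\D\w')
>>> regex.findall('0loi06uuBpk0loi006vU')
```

['0loi06uu']

This matches anchored at the start of the string; then the literal '0lo', then the literal 'i06', then a non-digit; then a word character.
Scanning left to right: at [0:8] → '0loi06uu'.
No capturing groups, so `findall` returns the 1 full match string.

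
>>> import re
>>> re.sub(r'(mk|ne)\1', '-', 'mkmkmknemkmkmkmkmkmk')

'-mkne---'

`\1` is not a pattern — it's the concrete string captured by group 1, re-applied verbatim.
Matches: at [0:4] → 'mkmk'; at [8:12] → 'mkmk'; at [12:16] → 'mkmk'; at [16:20] → 'mkmk'.
Every occurrence is swapped for '-'.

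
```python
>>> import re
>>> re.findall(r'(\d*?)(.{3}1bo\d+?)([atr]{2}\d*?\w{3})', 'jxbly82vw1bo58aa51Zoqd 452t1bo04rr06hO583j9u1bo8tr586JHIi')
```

[('8', '2vw1bo58', 'aa51Z'), ('4', '52t1bo04', 'rr06h'), ('583', 'j9u1bo8', 'tr586')]

With the lazy modifier that quantifier settles for the fewest repetitions that let the rest of the pattern succeed (the atoms after it are unaffected and can still be greedy).
`findall` packs the 3 group values into a tuple for every match.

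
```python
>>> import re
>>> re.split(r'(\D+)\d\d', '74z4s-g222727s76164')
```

Pattern: one or more of a non-digit (captured); then a digit, then a digit.
Because the pattern has a capturing group, `split` also inserts each captured text between the pieces.

['74z4', 's-g', '2727', 's', '164']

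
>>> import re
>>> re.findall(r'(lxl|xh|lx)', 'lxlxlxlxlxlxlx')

['lxl', 'lxl', 'lxl', 'lx']

Alternation tries branches left to right and keeps the first one that lets the overall match succeed at that position.
Walking the string: at [0:3] match 'lxl', group 1 = 'lxl'; at [4:7] match 'lxl', group 1 = 'lxl'; at [8:11] match 'lxl', group 1 = 'lxl'; at [12:14] match 'lx', group 1 = 'lx'.
`findall` collects group 1 from each match (4 total).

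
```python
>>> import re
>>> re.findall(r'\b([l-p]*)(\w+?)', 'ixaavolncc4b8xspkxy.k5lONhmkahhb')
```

Because the quantifier is non-greedy, it stops expanding at the earliest point where the rest of the pattern can succeed.
With 2 capturing groups, `findall` returns a 2-tuple per match.

[('', 'i'), ('', 'k')]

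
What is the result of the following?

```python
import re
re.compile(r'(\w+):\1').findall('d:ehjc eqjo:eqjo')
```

The backreference `\1` re-matches whatever the first group consumed, character for character.
Walking the string: at [7:16] match 'eqjo:eqjo', group 1 = 'eqjo'.
One capturing group, so `findall` returns just the captured substring from the one match — 1 in all.

['eqjo']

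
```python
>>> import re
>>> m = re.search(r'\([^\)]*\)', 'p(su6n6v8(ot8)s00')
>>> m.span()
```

(1, 14)

`re.search` tries every starting position until one works.
The match spans [1:14] → '(su6n6v8(ot8)'.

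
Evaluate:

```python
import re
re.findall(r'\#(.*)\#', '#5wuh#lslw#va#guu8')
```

Walking the string: at [0:14] match '#5wuh#lslw#va#', group 1 = '5wuh#lslw#va'.
With a single group, `findall` returns only what that group captured — 1 item.

['5wuh#lslw#va']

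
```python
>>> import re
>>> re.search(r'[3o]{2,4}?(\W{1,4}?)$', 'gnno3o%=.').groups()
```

('%=.',)

The match spans [3:9] → 'o3o%=.'.
Captured: group 1 = '%=.'.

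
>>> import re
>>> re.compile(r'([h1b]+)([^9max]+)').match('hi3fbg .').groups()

('h', 'i3fbg .')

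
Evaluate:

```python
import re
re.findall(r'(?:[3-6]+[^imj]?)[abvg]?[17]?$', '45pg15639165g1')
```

['65g1']

The pattern matches one or more of a character in [3-6], then optionally any character except [imj] (non-capturing group); then optionally one of [abvg], then optionally one of [17]; then anchored at the end.
Walking the string: at [10:14] → '65g1'.
With no groups in the pattern, `findall` gives back each whole match — 1 here.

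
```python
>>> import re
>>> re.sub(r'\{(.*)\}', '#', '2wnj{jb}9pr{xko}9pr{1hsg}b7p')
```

'2wnj#b7p'

Matches: at [4:25] → '{jb}9pr{xko}9pr{1hsg}'.
Every occurrence is swapped for '#'.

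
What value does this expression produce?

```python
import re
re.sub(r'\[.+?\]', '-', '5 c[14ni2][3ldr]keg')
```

'5 c--keg'

A non-greedy quantifier consumes as few characters as it can — just enough that the remainder of the pattern still matches from where it stops; whatever follows it matches normally.
Matches: at [3:10] → '[14ni2]'; at [10:16] → '[3ldr]'.
Every occurrence is swapped for '-'.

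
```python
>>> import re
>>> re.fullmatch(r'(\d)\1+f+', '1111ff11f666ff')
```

After group 1 captures some text, `\1` only succeeds where that same text appears again.
`fullmatch` succeeds only if the pattern covers the string from start to end.
Here there's no way to consume every character, so the call returns None.

None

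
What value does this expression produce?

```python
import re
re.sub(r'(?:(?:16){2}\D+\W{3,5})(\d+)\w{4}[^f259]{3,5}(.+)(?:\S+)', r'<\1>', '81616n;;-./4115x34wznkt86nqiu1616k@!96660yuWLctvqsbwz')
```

'8<4115>'

`\1` in the replacement pulls in group 1's text for each match.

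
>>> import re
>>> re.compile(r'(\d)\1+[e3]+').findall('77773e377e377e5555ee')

['7', '7', '7', '5']

`\1` is not a pattern — it's the concrete string captured by group 1, re-applied verbatim.
Scanning left to right: at [0:7] match '77773e3', group 1 = '7'; at [7:11] match '77e3', group 1 = '7'; at [11:14] match '77e', group 1 = '7'; at [14:20] match '5555ee', group 1 = '5'.
With a single group, `findall` returns only what that group captured — 4 items.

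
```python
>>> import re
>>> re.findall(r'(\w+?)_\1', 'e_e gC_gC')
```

['e', 'gC']

The backreference `\1` re-matches whatever the first group consumed, character for character.
Walking the string: at [0:3] match 'e_e', group 1 = 'e'; at [4:9] match 'gC_gC', group 1 = 'gC'.
`findall` collects group 1 from each match (2 total).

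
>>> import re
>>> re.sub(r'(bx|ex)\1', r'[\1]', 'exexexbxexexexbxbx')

'[ex]exbx[ex]ex[bx]'

A backreference is literal: `\1` must see the identical characters the first group matched.
Matches: at [0:4] → 'exex'; at [8:12] → 'exex'; at [14:18] → 'bxbx'.
`\1` in the replacement pulls in group 1's text for each match.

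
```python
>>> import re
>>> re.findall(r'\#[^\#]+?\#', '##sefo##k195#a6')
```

['#sefo#', '#k195#']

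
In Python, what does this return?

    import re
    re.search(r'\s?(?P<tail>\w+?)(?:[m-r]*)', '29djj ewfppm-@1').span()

The pattern matches optionally whitespace; then one or more of a word character (lazy) (captured as 'tail'); then zero or more of a character in [m-r] (non-capturing group).
The `?` after the quantifier makes it lazy — it takes as little as possible before letting the rest of the pattern try.
Unlike `match`, `search` isn't anchored — it looks for the pattern anywhere in the string.
The match spans [0:1] → '2'.
Captured: group 1 = '2'.

(0, 1)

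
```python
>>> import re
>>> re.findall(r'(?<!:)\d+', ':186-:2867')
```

A negative assertion filters positions out without eating any characters.
Walking the string: at [2:4] → '86'; at [7:10] → '867'.
Since nothing is captured, `findall` lists the 2 matched substrings directly.

['86', '867']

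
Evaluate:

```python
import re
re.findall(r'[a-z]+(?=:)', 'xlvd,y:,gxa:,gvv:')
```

['y', 'gxa', 'gvv']

Lookahead/lookbehind check context without consuming it, so the matched span excludes the asserted characters.
Walking the string: at [5:6] → 'y'; at [8:11] → 'gxa'; at [13:16] → 'gvv'.
With no groups in the pattern, `findall` gives back each whole match — 3 here.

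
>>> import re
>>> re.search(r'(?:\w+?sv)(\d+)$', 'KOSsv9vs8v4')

None

The pattern matches one or more of a word character (lazy), then the literal 'sv' (non-capturing group); then one or more of a digit (captured); then anchored at the end.
Here the pattern never matches, so the call returns None.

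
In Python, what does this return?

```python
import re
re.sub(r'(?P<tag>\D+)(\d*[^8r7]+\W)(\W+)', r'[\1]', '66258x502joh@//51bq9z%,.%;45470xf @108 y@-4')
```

This matches one or more of a non-digit (captured as 'tag'); then zero or more of a digit, then one or more of any character except [8r7], then a non-word character (captured); then one or more of a non-word character (captured).
Matches: at [5:26] → 'x502joh@//51bq9z%,.%;'; at [31:42] → 'xf @108 y@-'.
`\1` in the replacement pulls in group 1's text for each match.

'66258[x]45470[xf @]4'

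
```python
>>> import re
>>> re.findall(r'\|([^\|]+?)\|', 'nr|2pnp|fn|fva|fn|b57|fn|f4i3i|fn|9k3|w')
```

['2pnp', 'fva', 'b57', 'f4i3i', '9k3']

Walking the string: at [2:8] match '|2pnp|', group 1 = '2pnp'; at [10:15] match '|fva|', group 1 = 'fva'; at [17:22] match '|b57|', group 1 = 'b57'; at [24:31] match '|f4i3i|', group 1 = 'f4i3i'; at [33:38] match '|9k3|', group 1 = '9k3'.
`findall` collects group 1 from each match (5 total).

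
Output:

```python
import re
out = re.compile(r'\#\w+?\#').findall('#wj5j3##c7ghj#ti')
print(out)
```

Scanning left to right: at [0:7] → '#wj5j3#'; at [7:14] → '#c7ghj#'.
Since nothing is captured, `findall` lists the 2 matched substrings directly.

['#wj5j3#', '#c7ghj#']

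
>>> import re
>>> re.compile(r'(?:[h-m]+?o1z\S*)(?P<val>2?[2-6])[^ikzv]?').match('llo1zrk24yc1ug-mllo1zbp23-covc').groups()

('3',)

The match spans [0:26] → 'llo1zrk24yc1ug-mllo1zbp23-'.
Captured: group 1 = '3'.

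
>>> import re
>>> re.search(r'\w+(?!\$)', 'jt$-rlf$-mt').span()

(0, 1)

Because the assertion is negative and zero-width, positions next to the forbidden text are skipped.
The match spans [0:1] → 'j'.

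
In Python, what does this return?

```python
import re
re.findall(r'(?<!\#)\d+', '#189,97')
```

Because the assertion is negative and zero-width, positions next to the forbidden text are skipped.
With no groups in the pattern, `findall` gives back each whole match — 2 here.

['89', '97']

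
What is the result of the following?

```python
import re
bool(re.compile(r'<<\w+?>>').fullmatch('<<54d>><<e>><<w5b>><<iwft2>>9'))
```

`re.fullmatch` requires the pattern to consume the entire string.
Here the string isn't matched end-to-end, so the call returns None, and `bool(None)` is False.

False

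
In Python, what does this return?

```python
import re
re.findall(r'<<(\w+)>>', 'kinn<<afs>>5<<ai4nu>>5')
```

Scanning left to right: at [4:11] match '<<afs>>', group 1 = 'afs'; at [12:21] match '<<ai4nu>>', group 1 = 'ai4nu'.
Because there's exactly one group, `findall` drops the full match and keeps group 1 from each hit.

['afs', 'ai4nu']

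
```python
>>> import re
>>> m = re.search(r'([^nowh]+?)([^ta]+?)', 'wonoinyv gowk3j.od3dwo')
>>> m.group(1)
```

The match spans [4:6] → 'in'.
Captured: group 1 = 'i', group 2 = 'n'.

'i'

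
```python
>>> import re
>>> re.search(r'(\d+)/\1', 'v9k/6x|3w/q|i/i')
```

None

A backreference is literal: `\1` must see the identical characters the first group matched.
Here no position works, so the call returns None.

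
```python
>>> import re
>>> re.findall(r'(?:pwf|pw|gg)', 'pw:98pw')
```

['pw', 'pw']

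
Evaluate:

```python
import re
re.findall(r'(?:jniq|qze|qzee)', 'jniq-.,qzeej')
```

['jniq', 'qze']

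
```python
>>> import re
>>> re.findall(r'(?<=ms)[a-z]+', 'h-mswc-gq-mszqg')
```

The `(?=…)`/`(?<=…)` assertion just peeks at neighbouring text; it doesn't advance the match position.
Matches: at [4:6] → 'wc'; at [12:15] → 'zqg'.
With no groups in the pattern, `findall` gives back each whole match — 2 here.

['wc', 'zqg']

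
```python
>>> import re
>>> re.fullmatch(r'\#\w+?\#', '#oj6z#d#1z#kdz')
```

`re.fullmatch` is like wrapping the pattern in `^…$` (in single-line mode).
Here the pattern can't cover the whole string, so the call returns None.

None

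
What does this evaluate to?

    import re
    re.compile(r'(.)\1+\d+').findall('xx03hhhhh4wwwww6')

['x', 'h', 'w']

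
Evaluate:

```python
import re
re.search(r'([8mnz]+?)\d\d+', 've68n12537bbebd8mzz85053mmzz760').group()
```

'8n12537'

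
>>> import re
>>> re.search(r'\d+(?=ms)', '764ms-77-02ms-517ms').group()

Because the assertion is zero-width, the text it checks is not consumed and won't appear in the result.
`re.search` tries every starting position until one works.
The match spans [0:3] → '764'.

'764'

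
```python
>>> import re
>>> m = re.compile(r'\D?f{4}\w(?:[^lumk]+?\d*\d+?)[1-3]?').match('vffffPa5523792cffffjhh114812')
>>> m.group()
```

'vffffPa5523792'

`match` is anchored at position 0; if the pattern doesn't fit there, it returns None.
The match spans [0:14] → 'vffffPa5523792'.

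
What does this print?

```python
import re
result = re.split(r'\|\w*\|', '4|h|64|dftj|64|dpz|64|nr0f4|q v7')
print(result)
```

['4', '64', '64', '64', 'q v7']

Matches to split on: at [1:4] → '|h|'; at [6:12] → '|dftj|'; at [14:19] → '|dpz|'; at [21:28] → '|nr0f4|'.
`split` removes every match and returns the 5 fragments in between.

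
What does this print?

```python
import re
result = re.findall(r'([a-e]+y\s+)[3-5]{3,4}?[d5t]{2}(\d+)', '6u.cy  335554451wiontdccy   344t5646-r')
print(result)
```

[('cy  ', '4451'), ('dccy   ', '646')]

2 groups means each result is a tuple of 2 captured strings — 2 here.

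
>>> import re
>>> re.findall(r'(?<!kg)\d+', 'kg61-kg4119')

['1', '119']

The negative lookahead/lookbehind blocks any match where the forbidden context is present.
Walking the string: at [3:4] → '1'; at [8:11] → '119'.
`findall` yields the raw match text (2 of them) because the pattern has no groups.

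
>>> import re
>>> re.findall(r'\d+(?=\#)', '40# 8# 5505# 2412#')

['40', '8', '5505', '2412']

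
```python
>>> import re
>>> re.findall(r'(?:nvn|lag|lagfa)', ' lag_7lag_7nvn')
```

['lag', 'lag', 'nvn']

`findall` yields the raw match text (3 of them) because the pattern has no groups.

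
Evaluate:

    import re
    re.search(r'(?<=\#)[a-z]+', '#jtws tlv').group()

'jtws'

The `(?=…)`/`(?<=…)` assertion just peeks at neighbouring text; it doesn't advance the match position.
The match spans [1:5] → 'jtws'.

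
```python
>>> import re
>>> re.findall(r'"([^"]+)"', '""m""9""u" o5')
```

Matches: at [1:4] match '"m"', group 1 = 'm'; at [4:7] match '"9"', group 1 = '9'; at [7:10] match '"u"', group 1 = 'u'.
One capturing group, so `findall` returns just the captured substring from each match — 3 in all.

['m', '9', 'u']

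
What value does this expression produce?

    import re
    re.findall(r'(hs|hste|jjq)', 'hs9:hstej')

['hs', 'hs']

Branches in `(...|...)` are attempted left-to-right; the first branch that allows the whole pattern to succeed is taken.
Scanning left to right: at [0:2] match 'hs', group 1 = 'hs'; at [4:6] match 'hs', group 1 = 'hs'.
`findall` collects group 1 from each match (2 total).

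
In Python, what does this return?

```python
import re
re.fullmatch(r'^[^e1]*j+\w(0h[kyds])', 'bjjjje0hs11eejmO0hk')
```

None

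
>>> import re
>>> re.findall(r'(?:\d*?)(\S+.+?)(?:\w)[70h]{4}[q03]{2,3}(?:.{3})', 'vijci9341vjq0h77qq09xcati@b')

['vijci9341vj']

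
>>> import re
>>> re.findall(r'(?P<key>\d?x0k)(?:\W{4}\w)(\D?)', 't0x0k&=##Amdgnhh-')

[('0x0k', 'm')]

The pattern matches optionally a digit, then the literal 'x0k' (captured as 'key'); then exactly 4 of a non-word character, then a word character (non-capturing group); then optionally a non-digit (captured).
2 groups means the one result is a tuple of 2 captured strings — 1 here.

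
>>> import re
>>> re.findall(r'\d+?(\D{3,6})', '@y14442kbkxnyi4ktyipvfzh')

['kbkxny', 'ktyipv']

Pattern: one or more of a digit (lazy); then 3 to 6 of a non-digit (captured).
Scanning left to right: at [2:13] match '14442kbkxny', group 1 = 'kbkxny'; at [14:21] match '4ktyipv', group 1 = 'ktyipv'.
With a single group, `findall` returns only what that group captured — 2 items.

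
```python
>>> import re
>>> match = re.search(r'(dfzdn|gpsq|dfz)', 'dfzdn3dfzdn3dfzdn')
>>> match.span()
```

(0, 5)

`|` is ordered: at each position the engine commits to the first alternative that works.
`re.search` scans for the first position where the pattern succeeds.
The match spans [0:5] → 'dfzdn'.
Captured: group 1 = 'dfzdn'.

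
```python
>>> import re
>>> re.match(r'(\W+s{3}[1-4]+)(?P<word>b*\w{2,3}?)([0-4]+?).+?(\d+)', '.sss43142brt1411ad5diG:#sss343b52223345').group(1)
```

Pattern: one or more of a non-word character, then exactly 3 of the literal 's', then one or more of a character in [1-4] (captured); then zero or more of the literal 'b', then 2 to 3 of a word character (lazy) (captured as 'word'); then one or more of a character in [0-4] (lazy) (captured); then one or more of any character (lazy); then one or more of a digit (captured).
`re.match` won't scan ahead — the pattern has to work from the very first character.
The match spans [0:16] → '.sss43142brt1411'.
Captured: group 1 = '.sss43142', group 2 = 'brt', group 3 = '1', group 4 = '11'.

'.sss43142'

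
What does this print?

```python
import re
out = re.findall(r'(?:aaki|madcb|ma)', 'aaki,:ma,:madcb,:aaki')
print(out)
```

['aaki', 'ma', 'madcb', 'aaki']

The regex engine tests alternatives in the order written; an earlier branch that matches wins even if a later one would match more.
Scanning left to right: at [0:4] → 'aaki'; at [6:8] → 'ma'; at [10:15] → 'madcb'; at [17:21] → 'aaki'.
No capturing groups, so `findall` returns the 4 full match strings.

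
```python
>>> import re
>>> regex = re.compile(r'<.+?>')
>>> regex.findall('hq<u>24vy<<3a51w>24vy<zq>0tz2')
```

No capturing groups, so `findall` returns the 3 full match strings.

['<u>', '<<3a51w>', '<zq>']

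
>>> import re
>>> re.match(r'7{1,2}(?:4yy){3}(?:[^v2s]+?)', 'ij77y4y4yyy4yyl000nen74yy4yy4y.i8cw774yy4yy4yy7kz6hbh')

`re.match` only tries the pattern at the start of the string.
Here position 0 doesn't satisfy it, so the call returns None.

None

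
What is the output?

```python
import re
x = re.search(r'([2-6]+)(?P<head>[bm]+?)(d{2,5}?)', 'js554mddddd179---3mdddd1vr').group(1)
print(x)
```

554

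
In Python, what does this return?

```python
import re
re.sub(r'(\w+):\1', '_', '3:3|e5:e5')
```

'_|_'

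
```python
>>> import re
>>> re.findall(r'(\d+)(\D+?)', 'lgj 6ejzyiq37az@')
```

[('6', 'e'), ('37', 'a')]

Pattern: one or more of a digit (captured); then one or more of a non-digit (lazy) (captured).
Lazy quantifiers expand one character at a time until the remainder of the pattern can match.
Matches: at [4:6] match '6e', groups = ('6', 'e'); at [11:14] match '37a', groups = ('37', 'a').
2 groups means each result is a tuple of 2 captured strings — 2 here.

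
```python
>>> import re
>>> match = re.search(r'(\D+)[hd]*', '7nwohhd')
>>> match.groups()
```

('nwohhd',)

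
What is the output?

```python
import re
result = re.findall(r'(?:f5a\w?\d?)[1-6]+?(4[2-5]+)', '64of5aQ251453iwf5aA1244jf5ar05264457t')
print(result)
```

['453', '44', '445']

With the lazy modifier that quantifier settles for the fewest repetitions that let the rest of the pattern succeed (the atoms after it are unaffected and can still be greedy).
One capturing group, so `findall` returns just the captured substring from each match — 3 in all.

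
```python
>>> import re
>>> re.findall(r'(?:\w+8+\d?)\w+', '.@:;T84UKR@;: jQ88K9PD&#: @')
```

The pattern matches one or more of a word character, then one or more of a literal '8', then optionally a digit (non-capturing group); then one or more of a word character.
Matches: at [4:10] → 'T84UKR'; at [14:22] → 'jQ88K9PD'.
Since nothing is captured, `findall` lists the 2 matched substrings directly.

['T84UKR', 'jQ88K9PD']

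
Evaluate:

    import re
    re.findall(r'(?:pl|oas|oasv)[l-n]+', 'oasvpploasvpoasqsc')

[]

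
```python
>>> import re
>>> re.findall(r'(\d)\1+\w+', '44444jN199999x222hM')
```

['4']

`\1` has to match the exact text group 1 already captured.
Because there's exactly one group, `findall` drops the full match and keeps group 1 from the one hit.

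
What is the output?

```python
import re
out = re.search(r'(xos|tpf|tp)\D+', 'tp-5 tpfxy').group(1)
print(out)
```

tp

`search` walks the string left to right and returns the first match it finds.
The match spans [0:3] → 'tp-'.
Captured: group 1 = 'tp'.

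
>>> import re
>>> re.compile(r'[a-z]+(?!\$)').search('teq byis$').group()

'teq'

A negative assertion filters positions out without eating any characters.
Unlike `match`, `search` isn't anchored — it looks for the pattern anywhere in the string.
The match spans [0:3] → 'teq'.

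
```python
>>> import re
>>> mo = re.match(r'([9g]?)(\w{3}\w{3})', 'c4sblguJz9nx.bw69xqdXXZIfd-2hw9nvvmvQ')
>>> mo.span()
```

(0, 6)

This matches optionally one of [9g] (captured); then exactly 3 of a word character, then exactly 3 of a word character (captured).
`re.match` won't scan ahead — the pattern has to work from the very first character.
The match spans [0:6] → 'c4sblg'.
Captured: group 1 = '', group 2 = 'c4sblg'.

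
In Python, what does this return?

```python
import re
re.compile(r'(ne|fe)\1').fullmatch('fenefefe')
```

`re.fullmatch` is like wrapping the pattern in `^…$` (in single-line mode).
Here there's no way to consume every character, so the call returns None.

None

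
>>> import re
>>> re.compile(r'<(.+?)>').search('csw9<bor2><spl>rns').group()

'<bor2>'

The match spans [4:10] → '<bor2>'.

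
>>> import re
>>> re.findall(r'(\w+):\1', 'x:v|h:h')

['h']

A backreference is literal: `\1` must see the identical characters the first group matched.
Scanning left to right: at [4:7] match 'h:h', group 1 = 'h'.
`findall` collects group 1 from the one match (1 total).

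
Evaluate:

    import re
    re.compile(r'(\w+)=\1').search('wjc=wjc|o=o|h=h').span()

(0, 7)

`\1` is not a pattern — it's the concrete string captured by group 1, re-applied verbatim.
The match spans [0:7] → 'wjc=wjc'.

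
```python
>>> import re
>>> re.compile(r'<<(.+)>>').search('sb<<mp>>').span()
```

`re.search` scans for the first position where the pattern succeeds.
The match spans [2:8] → '<<mp>>'.
Captured: group 1 = 'mp'.

(2, 8)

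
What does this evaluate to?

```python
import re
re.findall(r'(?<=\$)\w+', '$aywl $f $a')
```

['aywl', 'f', 'a']

Lookahead/lookbehind check context without consuming it, so the matched span excludes the asserted characters.
`findall` yields the raw match text (3 of them) because the pattern has no groups.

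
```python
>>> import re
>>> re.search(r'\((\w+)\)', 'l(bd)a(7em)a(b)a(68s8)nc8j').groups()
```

`re.search` scans for the first position where the pattern succeeds.
The match spans [1:5] → '(bd)'.
Captured: group 1 = 'bd'.

('bd',)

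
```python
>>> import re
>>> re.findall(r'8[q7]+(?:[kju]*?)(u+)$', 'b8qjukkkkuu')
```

['uu']

The pattern matches the literal '8', then one or more of one of [q7]; then zero or more of one of [kju] (lazy) (non-capturing group); then one or more of a literal 'u' (captured); then anchored at the end.
Because the quantifier is non-greedy, it stops expanding at the earliest point where the rest of the pattern can succeed.
Matches: at [1:11] match '8qjukkkkuu', group 1 = 'uu'.
Because there's exactly one group, `findall` drops the full match and keeps group 1 from the one hit.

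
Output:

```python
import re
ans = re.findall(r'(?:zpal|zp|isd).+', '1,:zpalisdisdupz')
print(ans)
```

With no groups in the pattern, `findall` gives back each whole match — 1 here.

['zpalisdisdupz']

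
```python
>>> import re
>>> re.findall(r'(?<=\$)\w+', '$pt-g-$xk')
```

The lookaround is zero-width — it requires the adjacent text to match without consuming it, so the asserted text isn't part of the match.
Scanning left to right: at [1:3] → 'pt'; at [7:9] → 'xk'.
No capturing groups, so `findall` returns the 2 full match strings.

['pt', 'xk']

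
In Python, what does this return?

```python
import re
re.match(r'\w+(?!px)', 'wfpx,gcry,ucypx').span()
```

(0, 4)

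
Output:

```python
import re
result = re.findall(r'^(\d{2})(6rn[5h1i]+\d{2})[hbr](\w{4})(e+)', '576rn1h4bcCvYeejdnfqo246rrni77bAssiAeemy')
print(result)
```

4 groups means each result is a tuple of 4 captured strings — 0 here.
Nothing in the string satisfies the pattern, so the list is empty.

[]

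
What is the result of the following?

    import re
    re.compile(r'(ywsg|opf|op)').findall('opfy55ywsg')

['opf', 'ywsg']

`|` is ordered: at each position the engine commits to the first alternative that works.
With a single group, `findall` returns only what that group captured — 2 items.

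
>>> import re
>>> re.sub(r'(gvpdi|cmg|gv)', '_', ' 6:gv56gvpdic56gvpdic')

' 6:_56_c56_c'

Branches in `(...|...)` are attempted left-to-right; the first branch that allows the whole pattern to succeed is taken.
`sub` substitutes '_' at each match site.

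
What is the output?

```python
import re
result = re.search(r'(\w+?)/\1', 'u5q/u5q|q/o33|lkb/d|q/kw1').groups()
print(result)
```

('u5q',)

The match spans [0:7] → 'u5q/u5q'.
Captured: group 1 = 'u5q'.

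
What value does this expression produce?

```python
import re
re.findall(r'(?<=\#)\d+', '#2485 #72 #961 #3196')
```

['2485', '72', '961', '3196']

The positive lookaround only admits positions where the adjacent text matches; those characters stay outside the span.
Matches: at [1:5] → '2485'; at [7:9] → '72'; at [11:14] → '961'; at [16:20] → '3196'.
`findall` yields the raw match text (4 of them) because the pattern has no groups.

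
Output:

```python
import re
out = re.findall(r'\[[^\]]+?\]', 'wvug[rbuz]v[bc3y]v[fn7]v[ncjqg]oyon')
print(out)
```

['[rbuz]', '[bc3y]', '[fn7]', '[ncjqg]']

Matches: at [4:10] → '[rbuz]'; at [11:17] → '[bc3y]'; at [18:23] → '[fn7]'; at [24:31] → '[ncjqg]'.
`findall` yields the raw match text (4 of them) because the pattern has no groups.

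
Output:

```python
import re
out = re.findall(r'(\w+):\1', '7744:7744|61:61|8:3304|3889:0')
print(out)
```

The backreference `\1` re-matches whatever the first group consumed, character for character.
Walking the string: at [0:9] match '7744:7744', group 1 = '7744'; at [10:15] match '61:61', group 1 = '61'.
With a single group, `findall` returns only what that group captured — 2 items.

['7744', '61']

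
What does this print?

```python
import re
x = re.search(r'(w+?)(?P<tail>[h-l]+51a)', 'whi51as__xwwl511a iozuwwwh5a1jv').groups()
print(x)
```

('w', 'hi51a')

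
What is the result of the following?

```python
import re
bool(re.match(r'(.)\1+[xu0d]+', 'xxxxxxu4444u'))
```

True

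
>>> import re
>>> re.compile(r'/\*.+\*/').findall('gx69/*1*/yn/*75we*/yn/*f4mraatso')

Scanning left to right: at [4:19] → '/*1*/yn/*75we*/'.
`findall` yields the raw match text (1 of them) because the pattern has no groups.

['/*1*/yn/*75we*/']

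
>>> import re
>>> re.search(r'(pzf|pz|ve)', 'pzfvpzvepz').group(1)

The match spans [0:3] → 'pzf'.
Captured: group 1 = 'pzf'.

'pzf'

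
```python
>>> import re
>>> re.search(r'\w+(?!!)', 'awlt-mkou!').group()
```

'awlt'

`(?!…)`/`(?<!…)` only lets a position through if the neighbouring text does NOT match; no characters are consumed.
`re.search` scans for the first position where the pattern succeeds.
The match spans [0:4] → 'awlt'.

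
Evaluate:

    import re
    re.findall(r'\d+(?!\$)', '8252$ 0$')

['825']

The negative lookahead/lookbehind blocks any match where the forbidden context is present.
Since nothing is captured, `findall` lists the 1 matched substring directly.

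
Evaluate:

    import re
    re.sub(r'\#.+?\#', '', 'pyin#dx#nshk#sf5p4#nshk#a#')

'pyinnshknshk'

With the lazy modifier that quantifier settles for the fewest repetitions that let the rest of the pattern succeed (the atoms after it are unaffected and can still be greedy).
Matches: at [4:8] → '#dx#'; at [12:19] → '#sf5p4#'; at [23:26] → '#a#'.
`sub` substitutes '' at each match site.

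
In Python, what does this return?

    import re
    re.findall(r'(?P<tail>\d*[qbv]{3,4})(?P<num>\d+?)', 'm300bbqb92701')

Pattern: zero or more of a digit, then 3 to 4 of one of [qbv] (captured as 'tail'); then one or more of a digit (lazy) (captured as 'num').
The `?` after the quantifier makes it lazy — it takes as little as possible before letting the rest of the pattern try.
Walking the string: at [1:9] match '300bbqb9', groups = ('300bbqb', '9').
2 groups means the one result is a tuple of 2 captured strings — 1 here.

[('300bbqb', '9')]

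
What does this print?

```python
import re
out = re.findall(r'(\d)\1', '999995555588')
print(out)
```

After group 1 captures some text, `\1` only succeeds where that same text appears again.
Scanning left to right: at [0:2] match '99', group 1 = '9'; at [2:4] match '99', group 1 = '9'; at [5:7] match '55', group 1 = '5'; at [7:9] match '55', group 1 = '5'; at [10:12] match '88', group 1 = '8'.
Because there's exactly one group, `findall` drops the full match and keeps group 1 from each hit.

['9', '9', '5', '5', '8']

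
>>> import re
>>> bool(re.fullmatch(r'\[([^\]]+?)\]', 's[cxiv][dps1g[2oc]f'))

False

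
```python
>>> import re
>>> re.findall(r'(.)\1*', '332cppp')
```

`\1` has to match the exact text group 1 already captured.
`findall` collects group 1 from each match (4 total).

['3', '2', 'c', 'p']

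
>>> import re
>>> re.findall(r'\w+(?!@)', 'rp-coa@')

['rp', 'co']

Because the assertion is negative and zero-width, positions next to the forbidden text are skipped.
Matches: at [0:2] → 'rp'; at [3:5] → 'co'.
No capturing groups, so `findall` returns the 2 full match strings.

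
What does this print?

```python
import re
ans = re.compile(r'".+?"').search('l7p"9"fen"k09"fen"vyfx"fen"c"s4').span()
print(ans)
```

(3, 6)

Lazy quantifiers expand one character at a time until the remainder of the pattern can match.
The match spans [3:6] → '"9"'.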